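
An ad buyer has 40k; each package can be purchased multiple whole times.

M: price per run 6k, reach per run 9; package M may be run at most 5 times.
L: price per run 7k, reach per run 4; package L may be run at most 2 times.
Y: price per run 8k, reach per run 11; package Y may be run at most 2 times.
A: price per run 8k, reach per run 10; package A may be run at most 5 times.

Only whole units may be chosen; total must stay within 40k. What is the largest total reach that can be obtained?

58

This is a bounded integer knapsack.
4×M, 1×Y, and 1×A: price 40 ≤ 40, reach 4·9 + 1·11 + 1·10 = 57.
4×M and 2×Y: price 40 ≤ 40, reach 4·9 + 2·11 = 58.
Best is 58.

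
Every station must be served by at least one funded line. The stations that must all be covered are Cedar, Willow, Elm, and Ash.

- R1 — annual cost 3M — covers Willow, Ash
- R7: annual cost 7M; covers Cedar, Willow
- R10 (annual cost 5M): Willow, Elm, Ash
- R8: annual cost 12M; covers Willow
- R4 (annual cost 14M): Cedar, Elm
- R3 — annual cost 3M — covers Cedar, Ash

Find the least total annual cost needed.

The greedy cost-per-new-station heuristic would pick R1, R3, and R10 for 11, but a cheaper cover exists.
Choose R10 and R3: together they cover Cedar, Willow, Elm, Ash — every station.
Total annual cost: 5 + 3 = 8.
No cover costs less than 8.

8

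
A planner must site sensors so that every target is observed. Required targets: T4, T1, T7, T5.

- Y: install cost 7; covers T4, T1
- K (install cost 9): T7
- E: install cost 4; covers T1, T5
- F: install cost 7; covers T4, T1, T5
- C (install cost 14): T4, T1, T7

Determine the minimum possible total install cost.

16

The greedy cost-per-new-target heuristic would pick E, Y, and K for 20, but a cheaper cover exists.
Choose K and F: together they cover T4, T1, T7, T5 — every target.
Total install cost: 9 + 7 = 16.
No cover costs less than 16.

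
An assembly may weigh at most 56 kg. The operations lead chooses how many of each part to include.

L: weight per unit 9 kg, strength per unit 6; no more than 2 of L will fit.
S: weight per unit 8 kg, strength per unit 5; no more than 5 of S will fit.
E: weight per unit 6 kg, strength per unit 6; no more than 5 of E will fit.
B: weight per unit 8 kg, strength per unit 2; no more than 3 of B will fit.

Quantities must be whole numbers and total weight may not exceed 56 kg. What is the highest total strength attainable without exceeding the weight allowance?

47

Take 2×L, 1×S, and 5×E: weight 56 ≤ 56, strength 2·6 + 1·5 + 5·6 = 47.
E has the best ratio (6/6) and is taken to its limit of 5; remaining capacity is filled optimally with the others.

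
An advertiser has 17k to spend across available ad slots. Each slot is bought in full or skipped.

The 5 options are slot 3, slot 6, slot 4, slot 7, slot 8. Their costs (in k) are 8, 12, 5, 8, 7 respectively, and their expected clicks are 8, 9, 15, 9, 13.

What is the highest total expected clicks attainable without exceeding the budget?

This is a 0-1 knapsack instance.
Allowing fractional choices, the relaxed optimum would be about 33.6, but ad slots are indivisible.
slot 4 + slot 7: cost 5 + 8 = 13 ≤ 17, expected clicks 15 + 9 = 24.
slot 6 + slot 4: cost 12 + 5 = 17 ≤ 17, expected clicks 9 + 15 = 24.
slot 4 + slot 8: cost 5 + 7 = 12 ≤ 17, expected clicks 15 + 13 = 28.
Best is slot 4 and slot 8 with total expected clicks 28.

28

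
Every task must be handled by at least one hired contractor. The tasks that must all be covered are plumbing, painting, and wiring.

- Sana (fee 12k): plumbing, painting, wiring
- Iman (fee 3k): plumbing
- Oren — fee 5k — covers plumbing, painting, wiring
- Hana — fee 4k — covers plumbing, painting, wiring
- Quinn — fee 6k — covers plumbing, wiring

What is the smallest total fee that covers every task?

4

Hana alone covers plumbing, painting, wiring — every task.
Total fee: 4.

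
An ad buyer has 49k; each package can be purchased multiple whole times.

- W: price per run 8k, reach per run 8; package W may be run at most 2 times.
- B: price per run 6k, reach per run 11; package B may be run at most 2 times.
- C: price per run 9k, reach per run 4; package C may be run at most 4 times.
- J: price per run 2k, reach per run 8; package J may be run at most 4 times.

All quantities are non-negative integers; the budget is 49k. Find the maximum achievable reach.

74

J has the best ratio (8/2); taking only J gives at most 4×8 = 32 (stopped by the supply cap of 4).
Mixing does better — 2×W, 2×B, 1×C, and 4×J: price 45 ≤ 49, reach 2·8 + 2·11 + 1·4 + 4·8 = 74.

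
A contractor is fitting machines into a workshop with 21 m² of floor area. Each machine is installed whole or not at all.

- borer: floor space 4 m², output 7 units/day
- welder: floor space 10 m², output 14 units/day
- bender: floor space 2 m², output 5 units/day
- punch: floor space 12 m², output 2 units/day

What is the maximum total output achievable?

26

This is a 0-1 knapsack instance.
Allowing fractional choices, the relaxed optimum would be about 26.8, but machines are indivisible.
borer + welder + bender: floor space 4 + 10 + 2 = 16 ≤ 21, output 7 + 14 + 5 = 26.
borer + welder: floor space 4 + 10 = 14 ≤ 21, output 7 + 14 = 21.
welder + bender: floor space 10 + 2 = 12 ≤ 21, output 14 + 5 = 19.
Best is borer, welder, and bender with total output 26.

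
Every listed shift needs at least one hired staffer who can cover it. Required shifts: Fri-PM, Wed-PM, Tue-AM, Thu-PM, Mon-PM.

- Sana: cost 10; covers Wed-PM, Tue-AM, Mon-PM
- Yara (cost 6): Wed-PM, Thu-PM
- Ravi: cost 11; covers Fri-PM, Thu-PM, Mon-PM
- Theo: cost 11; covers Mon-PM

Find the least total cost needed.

Choose Sana and Ravi: together they cover Fri-PM, Wed-PM, Tue-AM, Thu-PM, Mon-PM — every shift.
Total cost: 10 + 11 = 21.

21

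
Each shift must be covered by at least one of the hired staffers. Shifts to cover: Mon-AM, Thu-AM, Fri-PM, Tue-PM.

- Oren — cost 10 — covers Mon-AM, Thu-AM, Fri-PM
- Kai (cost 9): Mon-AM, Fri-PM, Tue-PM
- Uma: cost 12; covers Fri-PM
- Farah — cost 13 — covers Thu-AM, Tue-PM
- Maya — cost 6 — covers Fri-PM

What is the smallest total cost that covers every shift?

Choose Oren and Kai: together they cover Mon-AM, Thu-AM, Fri-PM, Tue-PM — every shift.
Total cost: 10 + 9 = 19.
No cover costs less than 19.

19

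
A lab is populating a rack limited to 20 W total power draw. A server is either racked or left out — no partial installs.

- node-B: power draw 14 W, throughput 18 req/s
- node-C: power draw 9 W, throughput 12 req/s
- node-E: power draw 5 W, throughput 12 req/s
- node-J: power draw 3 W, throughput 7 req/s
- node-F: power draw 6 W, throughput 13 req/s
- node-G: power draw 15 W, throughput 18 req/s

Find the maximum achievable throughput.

37

This is an integer program with binary decision variables.
Allowing fractional choices, the relaxed optimum would be about 40.0, but servers are indivisible.
node-C + node-J + node-F: power draw 9 + 3 + 6 = 18 ≤ 20, throughput 12 + 7 + 13 = 32.
node-C + node-E + node-F: power draw 9 + 5 + 6 = 20 ≤ 20, throughput 12 + 12 + 13 = 37.
node-E + node-J + node-F: power draw 5 + 3 + 6 = 14 ≤ 20, throughput 12 + 7 + 13 = 32.
Best is node-C, node-E, and node-F with total throughput 37.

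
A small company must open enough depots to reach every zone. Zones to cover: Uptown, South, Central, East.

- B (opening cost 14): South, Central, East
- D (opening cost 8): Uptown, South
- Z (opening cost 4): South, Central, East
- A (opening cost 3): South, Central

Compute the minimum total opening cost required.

Choose D and Z: together they cover Uptown, South, Central, East — every zone.
Total opening cost: 8 + 4 = 12.
No cover costs less than 12.

12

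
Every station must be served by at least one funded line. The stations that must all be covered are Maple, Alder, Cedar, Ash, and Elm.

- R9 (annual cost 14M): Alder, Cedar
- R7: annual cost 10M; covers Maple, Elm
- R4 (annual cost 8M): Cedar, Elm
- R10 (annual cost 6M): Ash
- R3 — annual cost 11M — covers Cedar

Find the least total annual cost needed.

The greedy cost-per-new-station heuristic would pick R4, R10, R7, and R9 for 38, but a cheaper cover exists.
Choose R9, R7, and R10: together they cover Maple, Alder, Cedar, Ash, Elm — every station.
Total annual cost: 14 + 10 + 6 = 30.
No cover costs less than 30.

30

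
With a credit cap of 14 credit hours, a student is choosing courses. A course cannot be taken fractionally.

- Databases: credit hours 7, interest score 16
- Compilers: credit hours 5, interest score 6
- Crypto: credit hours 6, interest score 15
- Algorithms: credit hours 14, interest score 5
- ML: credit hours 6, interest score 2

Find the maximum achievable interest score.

Allowing fractional choices, the relaxed optimum would be about 32.2, but courses are indivisible.
Databases + Compilers: credit hours 7 + 5 = 12 ≤ 14, interest score 16 + 6 = 22.
Databases + Crypto: credit hours 7 + 6 = 13 ≤ 14, interest score 16 + 15 = 31.
Best is Databases and Crypto with total interest score 31.

31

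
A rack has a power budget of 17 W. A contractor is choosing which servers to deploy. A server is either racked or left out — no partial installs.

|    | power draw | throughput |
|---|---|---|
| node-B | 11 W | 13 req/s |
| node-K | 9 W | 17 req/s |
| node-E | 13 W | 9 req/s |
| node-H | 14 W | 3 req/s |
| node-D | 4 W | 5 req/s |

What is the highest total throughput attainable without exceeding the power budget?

22

node-K + node-D: power draw 9 + 4 = 13 ≤ 17, throughput 17 + 5 = 22.
node-B + node-D: power draw 11 + 4 = 15 ≤ 17, throughput 13 + 5 = 18.
node-K: power draw 9 ≤ 17, throughput 17.
Best is node-K and node-D with total throughput 22.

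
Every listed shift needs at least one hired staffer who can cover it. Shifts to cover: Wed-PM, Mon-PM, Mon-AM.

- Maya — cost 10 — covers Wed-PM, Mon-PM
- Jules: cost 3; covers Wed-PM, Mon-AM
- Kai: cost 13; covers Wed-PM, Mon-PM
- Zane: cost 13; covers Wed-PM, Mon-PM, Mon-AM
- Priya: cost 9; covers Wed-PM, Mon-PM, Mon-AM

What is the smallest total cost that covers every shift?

9

The greedy cost-per-new-shift heuristic would pick Jules and Priya for 12, but a cheaper cover exists.
Priya alone covers Wed-PM, Mon-PM, Mon-AM — every shift.
Total cost: 9.
No cover costs less than 9.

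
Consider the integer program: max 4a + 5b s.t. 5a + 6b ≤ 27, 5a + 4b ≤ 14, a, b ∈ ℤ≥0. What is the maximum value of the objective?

15

(a,b)=(0,3) is feasible, giving 15.
(a,b)=(1,2) is feasible, giving 14.
(a,b)=(0,2) is feasible, giving 10.
The best lattice point is (0,3), giving 15.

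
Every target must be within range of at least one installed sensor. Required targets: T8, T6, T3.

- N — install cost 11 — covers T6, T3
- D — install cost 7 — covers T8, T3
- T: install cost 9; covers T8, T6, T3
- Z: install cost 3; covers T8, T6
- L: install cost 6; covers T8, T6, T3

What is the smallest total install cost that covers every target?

6

This is an integer covering problem.
The greedy cost-per-new-target heuristic would pick Z and L for 9, but a cheaper cover exists.
L alone covers T8, T6, T3 — every target.
Total install cost: 6.
No cover costs less than 6.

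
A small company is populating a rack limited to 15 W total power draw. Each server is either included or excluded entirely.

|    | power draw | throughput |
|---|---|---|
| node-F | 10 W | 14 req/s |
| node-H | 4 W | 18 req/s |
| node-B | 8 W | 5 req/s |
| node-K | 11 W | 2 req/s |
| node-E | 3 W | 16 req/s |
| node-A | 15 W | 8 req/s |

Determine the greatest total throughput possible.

39

Allowing fractional choices, the relaxed optimum would be about 45.2, but servers are indivisible.
node-H + node-E: power draw 4 + 3 = 7 ≤ 15, throughput 18 + 16 = 34.
node-F + node-H: power draw 10 + 4 = 14 ≤ 15, throughput 14 + 18 = 32.
node-H + node-B + node-E: power draw 4 + 8 + 3 = 15 ≤ 15, throughput 18 + 5 + 16 = 39.
Best is node-H, node-B, and node-E with total throughput 39.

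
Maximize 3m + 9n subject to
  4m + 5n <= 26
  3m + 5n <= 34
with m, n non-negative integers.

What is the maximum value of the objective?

(m,n)=(0,5) is feasible, giving 45.
(m,n)=(1,4) is feasible, giving 39.
(m,n)=(0,4) is feasible, giving 36.
No feasible integer point exceeds 45.

45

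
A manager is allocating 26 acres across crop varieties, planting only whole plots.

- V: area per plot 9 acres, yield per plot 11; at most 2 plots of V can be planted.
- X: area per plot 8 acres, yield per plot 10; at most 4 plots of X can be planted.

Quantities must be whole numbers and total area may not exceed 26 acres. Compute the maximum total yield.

32

X has the best ratio (10/8); taking only X gives at most 3×10 = 30 (stopped by the area limit).
Mixing does better — 2×V and 1×X: area 26 ≤ 26, yield 2·11 + 1·10 = 32.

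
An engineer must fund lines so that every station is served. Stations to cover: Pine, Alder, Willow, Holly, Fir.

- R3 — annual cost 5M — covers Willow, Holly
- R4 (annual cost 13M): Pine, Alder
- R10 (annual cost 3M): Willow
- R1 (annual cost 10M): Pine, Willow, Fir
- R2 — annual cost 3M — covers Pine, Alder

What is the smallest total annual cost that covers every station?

Choose R3, R1, and R2: together they cover Pine, Alder, Willow, Holly, Fir — every station.
Total annual cost: 5 + 10 + 3 = 18.
No cover costs less than 18.

18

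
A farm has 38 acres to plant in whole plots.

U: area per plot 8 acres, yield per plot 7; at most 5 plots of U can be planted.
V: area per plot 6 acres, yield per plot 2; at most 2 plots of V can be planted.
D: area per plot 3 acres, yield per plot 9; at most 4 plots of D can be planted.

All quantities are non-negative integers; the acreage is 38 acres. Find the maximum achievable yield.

Take 3×U and 4×D: area 36 ≤ 38, yield 3·7 + 4·9 = 57.
D has the best ratio (9/3) and is taken to its limit of 4; remaining capacity is filled optimally with the others.

57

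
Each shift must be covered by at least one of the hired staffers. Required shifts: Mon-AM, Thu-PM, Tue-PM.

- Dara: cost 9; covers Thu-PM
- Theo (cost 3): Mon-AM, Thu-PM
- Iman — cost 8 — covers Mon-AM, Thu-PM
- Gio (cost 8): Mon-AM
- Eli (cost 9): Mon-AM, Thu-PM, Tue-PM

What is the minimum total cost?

The greedy cost-per-new-shift heuristic would pick Theo and Eli for 12, but a cheaper cover exists.
Eli alone covers Mon-AM, Thu-PM, Tue-PM — every shift.
Total cost: 9.
No cover costs less than 9.

9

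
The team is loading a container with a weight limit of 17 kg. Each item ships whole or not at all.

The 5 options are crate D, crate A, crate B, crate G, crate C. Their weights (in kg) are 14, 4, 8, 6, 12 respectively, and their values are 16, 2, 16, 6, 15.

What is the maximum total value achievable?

22

Take crate B and crate G: weight 8 + 6 = 14 ≤ 17, value 16 + 6 = 22.
No other feasible combination does better.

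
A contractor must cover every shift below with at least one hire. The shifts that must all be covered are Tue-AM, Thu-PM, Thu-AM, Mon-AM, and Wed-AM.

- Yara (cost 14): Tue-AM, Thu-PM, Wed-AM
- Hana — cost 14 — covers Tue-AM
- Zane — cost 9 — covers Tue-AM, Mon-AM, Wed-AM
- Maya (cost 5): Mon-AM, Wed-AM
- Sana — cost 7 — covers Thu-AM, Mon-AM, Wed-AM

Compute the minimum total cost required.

Choose Yara and Sana: together they cover Tue-AM, Thu-PM, Thu-AM, Mon-AM, Wed-AM — every shift.
Total cost: 14 + 7 = 21.
No cover costs less than 21.

21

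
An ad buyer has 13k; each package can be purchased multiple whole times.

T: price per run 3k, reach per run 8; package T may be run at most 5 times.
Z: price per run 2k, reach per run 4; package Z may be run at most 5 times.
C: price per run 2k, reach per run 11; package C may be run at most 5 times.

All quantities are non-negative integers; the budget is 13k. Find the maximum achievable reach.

Take 1×T and 5×C: price 13 ≤ 13, reach 1·8 + 5·11 = 63.
C has the best ratio (11/2) and is taken to its limit of 5; remaining capacity is filled optimally with the others.

63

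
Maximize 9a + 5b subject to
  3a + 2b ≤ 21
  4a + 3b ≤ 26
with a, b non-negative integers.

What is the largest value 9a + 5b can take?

55

(a,b)=(5,2) is feasible, giving 55.
(a,b)=(6,0) is feasible, giving 54.
(a,b)=(4,3) is feasible, giving 51.
The best lattice point is (5,2), giving 55.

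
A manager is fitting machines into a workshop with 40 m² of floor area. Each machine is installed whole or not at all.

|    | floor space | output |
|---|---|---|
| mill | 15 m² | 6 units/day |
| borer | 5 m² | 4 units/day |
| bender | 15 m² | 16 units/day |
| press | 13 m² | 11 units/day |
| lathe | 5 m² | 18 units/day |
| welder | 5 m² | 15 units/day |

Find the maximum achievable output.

mill + bender + lathe + welder: floor space 15 + 15 + 5 + 5 = 40 ≤ 40, output 6 + 16 + 18 + 15 = 55.
bender + press + lathe + welder: floor space 15 + 13 + 5 + 5 = 38 ≤ 40, output 16 + 11 + 18 + 15 = 60.
Best is bender, press, lathe, and welder with total output 60.

60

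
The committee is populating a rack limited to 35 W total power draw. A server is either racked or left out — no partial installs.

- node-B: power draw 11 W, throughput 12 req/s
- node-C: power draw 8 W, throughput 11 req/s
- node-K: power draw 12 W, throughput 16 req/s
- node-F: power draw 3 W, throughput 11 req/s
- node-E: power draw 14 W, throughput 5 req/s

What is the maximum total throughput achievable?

This is a 0-1 knapsack instance.
node-B + node-C + node-K: power draw 11 + 8 + 12 = 31 ≤ 35, throughput 12 + 11 + 16 = 39.
node-B + node-K + node-F: power draw 11 + 12 + 3 = 26 ≤ 35, throughput 12 + 16 + 11 = 39.
node-B + node-C + node-K + node-F: power draw 11 + 8 + 12 + 3 = 34 ≤ 35, throughput 12 + 11 + 16 + 11 = 50.
Best is node-B, node-C, node-K, and node-F with total throughput 50.

50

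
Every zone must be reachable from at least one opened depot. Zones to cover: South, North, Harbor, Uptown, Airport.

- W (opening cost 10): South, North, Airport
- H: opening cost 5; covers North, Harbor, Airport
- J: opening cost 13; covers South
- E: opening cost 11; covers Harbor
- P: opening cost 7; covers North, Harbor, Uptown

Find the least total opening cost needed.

17

The greedy cost-per-new-zone heuristic would pick H, P, and W for 22, but a cheaper cover exists.
Choose W and P: together they cover South, North, Harbor, Uptown, Airport — every zone.
Total opening cost: 10 + 7 = 17.
No cover costs less than 17.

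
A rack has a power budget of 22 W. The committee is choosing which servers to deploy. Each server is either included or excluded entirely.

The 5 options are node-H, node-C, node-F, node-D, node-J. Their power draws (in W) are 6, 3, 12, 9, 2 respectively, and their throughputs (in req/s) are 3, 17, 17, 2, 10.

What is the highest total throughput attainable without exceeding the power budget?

node-H + node-C + node-F: power draw 6 + 3 + 12 = 21 ≤ 22, throughput 3 + 17 + 17 = 37.
node-C + node-F + node-J: power draw 3 + 12 + 2 = 17 ≤ 22, throughput 17 + 17 + 10 = 44.
node-C + node-F: power draw 3 + 12 = 15 ≤ 22, throughput 17 + 17 = 34.
Best is node-C, node-F, and node-J with total throughput 44.

44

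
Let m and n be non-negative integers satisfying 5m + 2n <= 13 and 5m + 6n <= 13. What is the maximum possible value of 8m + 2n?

The continuous relaxation peaks at (2.6, 0) with value 20.80; rounding to a feasible lattice point costs some objective.
(m,n)=(2,0): 5·2+2·0=10≤13, 5·2+6·0=10≤13, objective 16.
(m,n)=(1,1): 5·1+2·1=7≤13, 5·1+6·1=11≤13, objective 10.
(m,n)=(1,0): 5·1+2·0=5≤13, 5·1+6·0=5≤13, objective 8.
The best lattice point is (2,0), giving 16.

16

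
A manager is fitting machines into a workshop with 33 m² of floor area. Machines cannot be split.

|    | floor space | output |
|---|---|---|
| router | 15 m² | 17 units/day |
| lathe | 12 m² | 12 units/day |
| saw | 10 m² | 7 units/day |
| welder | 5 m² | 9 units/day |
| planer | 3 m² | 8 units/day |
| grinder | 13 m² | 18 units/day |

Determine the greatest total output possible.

47

This is a 0-1 knapsack instance.
Allowing fractional choices, the relaxed optimum would be about 48.6, but machines are indivisible.
router + planer + grinder: floor space 15 + 3 + 13 = 31 ≤ 33, output 17 + 8 + 18 = 43.
router + welder + grinder: floor space 15 + 5 + 13 = 33 ≤ 33, output 17 + 9 + 18 = 44.
lathe + welder + planer + grinder: floor space 12 + 5 + 3 + 13 = 33 ≤ 33, output 12 + 9 + 8 + 18 = 47.
Best is lathe, welder, planer, and grinder with total output 47.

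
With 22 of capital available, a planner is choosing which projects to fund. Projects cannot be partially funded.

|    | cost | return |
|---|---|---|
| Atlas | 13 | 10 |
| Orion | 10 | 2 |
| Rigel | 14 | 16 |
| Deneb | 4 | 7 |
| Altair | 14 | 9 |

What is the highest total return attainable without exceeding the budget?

23

This is an integer program with binary decision variables.
Atlas + Deneb: cost 13 + 4 = 17 ≤ 22, return 10 + 7 = 17.
Rigel + Deneb: cost 14 + 4 = 18 ≤ 22, return 16 + 7 = 23.
Best is Rigel and Deneb with total return 23.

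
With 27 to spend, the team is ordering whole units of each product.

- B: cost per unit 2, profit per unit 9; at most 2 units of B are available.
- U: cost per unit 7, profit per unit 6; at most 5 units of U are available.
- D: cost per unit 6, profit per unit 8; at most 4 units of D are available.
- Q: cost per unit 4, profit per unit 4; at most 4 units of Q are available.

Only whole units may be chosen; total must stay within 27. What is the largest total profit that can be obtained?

B has the best ratio (9/2); taking only B gives at most 2×9 = 18 (stopped by the supply cap of 2).
Mixing does better — 2×B, 3×D, and 1×Q: cost 26 ≤ 27, profit 2·9 + 3·8 + 1·4 = 46.

46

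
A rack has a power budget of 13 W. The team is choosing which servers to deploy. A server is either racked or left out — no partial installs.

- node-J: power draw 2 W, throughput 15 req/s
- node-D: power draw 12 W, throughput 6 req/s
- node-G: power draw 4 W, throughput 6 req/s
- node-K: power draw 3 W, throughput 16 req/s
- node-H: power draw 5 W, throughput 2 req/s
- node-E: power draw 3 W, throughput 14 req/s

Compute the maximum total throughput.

51

This is a 0-1 knapsack instance.
Take node-J, node-G, node-K, and node-E: power draw 2 + 4 + 3 + 3 = 12 ≤ 13, throughput 15 + 6 + 16 + 14 = 51.
No other feasible combination does better.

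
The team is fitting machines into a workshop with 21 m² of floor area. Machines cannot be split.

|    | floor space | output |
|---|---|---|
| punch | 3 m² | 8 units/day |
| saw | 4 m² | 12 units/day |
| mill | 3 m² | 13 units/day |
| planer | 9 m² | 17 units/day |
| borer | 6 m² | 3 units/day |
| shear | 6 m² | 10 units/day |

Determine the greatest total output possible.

50

This is an integer program with binary decision variables.
Take punch, saw, mill, and planer: floor space 3 + 4 + 3 + 9 = 19 ≤ 21, output 8 + 12 + 13 + 17 = 50.
No other feasible combination does better.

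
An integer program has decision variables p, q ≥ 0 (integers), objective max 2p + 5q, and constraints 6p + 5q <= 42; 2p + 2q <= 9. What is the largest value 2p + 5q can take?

The continuous relaxation peaks at (0, 4.5) with value 22.50; rounding to a feasible lattice point costs some objective.
(p,q)=(0,4): 6·0+5·4=20≤42, 2·0+2·4=8≤9, objective 20.
(p,q)=(1,3): 6·1+5·3=21≤42, 2·1+2·3=8≤9, objective 17.
The best lattice point is (0,4), giving 20.

20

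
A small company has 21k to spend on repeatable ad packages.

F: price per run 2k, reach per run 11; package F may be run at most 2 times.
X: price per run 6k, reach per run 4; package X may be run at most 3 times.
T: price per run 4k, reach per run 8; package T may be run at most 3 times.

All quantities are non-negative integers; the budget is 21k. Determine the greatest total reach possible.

46

This is a bounded integer knapsack.
2×F and 3×T: price 16 ≤ 21, reach 2·11 + 3·8 = 46.
2×F, 1×X, and 2×T: price 18 ≤ 21, reach 2·11 + 1·4 + 2·8 = 42.
Best is 46.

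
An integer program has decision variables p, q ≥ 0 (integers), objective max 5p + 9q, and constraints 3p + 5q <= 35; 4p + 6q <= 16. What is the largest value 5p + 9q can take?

(p,q)=(1,2) is feasible, giving 23.
(p,q)=(2,1) is feasible, giving 19.
(p,q)=(0,2) is feasible, giving 18.
The best lattice point is (1,2), giving 23.

23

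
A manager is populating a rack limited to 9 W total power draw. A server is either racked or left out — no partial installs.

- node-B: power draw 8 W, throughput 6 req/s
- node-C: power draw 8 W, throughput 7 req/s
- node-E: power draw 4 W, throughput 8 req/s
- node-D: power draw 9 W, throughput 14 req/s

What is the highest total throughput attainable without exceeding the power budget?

14

node-C: power draw 8 ≤ 9, throughput 7.
node-E: power draw 4 ≤ 9, throughput 8.
node-D: power draw 9 ≤ 9, throughput 14.
Best is node-D with total throughput 14.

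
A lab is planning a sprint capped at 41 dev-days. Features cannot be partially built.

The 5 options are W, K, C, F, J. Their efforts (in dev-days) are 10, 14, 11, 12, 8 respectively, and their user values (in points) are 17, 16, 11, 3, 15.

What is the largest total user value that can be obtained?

W + K + C: effort 10 + 14 + 11 = 35 ≤ 41, user value 17 + 16 + 11 = 44.
W + C + F + J: effort 10 + 11 + 12 + 8 = 41 ≤ 41, user value 17 + 11 + 3 + 15 = 46.
W + K + J: effort 10 + 14 + 8 = 32 ≤ 41, user value 17 + 16 + 15 = 48.
Best is W, K, and J with total user value 48.

48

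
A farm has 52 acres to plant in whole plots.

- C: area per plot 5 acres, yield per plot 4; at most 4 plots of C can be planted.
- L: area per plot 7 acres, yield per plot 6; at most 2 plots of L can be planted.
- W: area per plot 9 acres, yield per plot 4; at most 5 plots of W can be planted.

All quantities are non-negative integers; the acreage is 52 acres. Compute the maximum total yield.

L has the best ratio (6/7); taking only L gives at most 2×6 = 12 (stopped by the supply cap of 2).
Mixing does better — 4×C, 2×L, and 2×W: area 52 ≤ 52, yield 4·4 + 2·6 + 2·4 = 36.

36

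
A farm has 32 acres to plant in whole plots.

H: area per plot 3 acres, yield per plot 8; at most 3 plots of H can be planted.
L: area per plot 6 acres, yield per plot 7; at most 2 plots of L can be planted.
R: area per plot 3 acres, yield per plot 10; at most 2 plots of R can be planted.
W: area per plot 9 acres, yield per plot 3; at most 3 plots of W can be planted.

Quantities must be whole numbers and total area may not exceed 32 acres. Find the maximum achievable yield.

58

3×H, 2×L, and 2×R: area 27 ≤ 32, yield 3·8 + 2·7 + 2·10 = 58.
3×H, 1×L, 2×R, and 1×W: area 30 ≤ 32, yield 3·8 + 1·7 + 2·10 + 1·3 = 54.
Best is 58.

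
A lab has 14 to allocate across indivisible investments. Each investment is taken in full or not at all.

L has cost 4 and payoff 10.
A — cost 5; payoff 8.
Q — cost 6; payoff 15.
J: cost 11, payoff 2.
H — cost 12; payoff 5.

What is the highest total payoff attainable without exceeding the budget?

Take L and Q: cost 4 + 6 = 10 ≤ 14, payoff 10 + 15 = 25.
No other feasible combination does better.

25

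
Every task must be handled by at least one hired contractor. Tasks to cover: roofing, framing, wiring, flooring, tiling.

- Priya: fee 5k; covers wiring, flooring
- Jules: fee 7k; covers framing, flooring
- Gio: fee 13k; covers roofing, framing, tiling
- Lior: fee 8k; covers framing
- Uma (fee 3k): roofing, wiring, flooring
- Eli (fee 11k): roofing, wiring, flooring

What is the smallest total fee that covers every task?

Choose Gio and Uma: together they cover roofing, framing, wiring, flooring, tiling — every task.
Total fee: 13 + 3 = 16.
No cover costs less than 16.

16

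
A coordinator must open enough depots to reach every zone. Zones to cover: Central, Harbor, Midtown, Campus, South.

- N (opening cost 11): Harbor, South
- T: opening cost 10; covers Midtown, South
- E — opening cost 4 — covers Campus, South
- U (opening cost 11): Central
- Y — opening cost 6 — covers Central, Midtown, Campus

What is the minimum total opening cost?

17

This is a weighted set-cover instance.
The greedy cost-per-new-zone heuristic would pick E, Y, and N for 21, but a cheaper cover exists.
Choose N and Y: together they cover Central, Harbor, Midtown, Campus, South — every zone.
Total opening cost: 11 + 6 = 17.
No cover costs less than 17.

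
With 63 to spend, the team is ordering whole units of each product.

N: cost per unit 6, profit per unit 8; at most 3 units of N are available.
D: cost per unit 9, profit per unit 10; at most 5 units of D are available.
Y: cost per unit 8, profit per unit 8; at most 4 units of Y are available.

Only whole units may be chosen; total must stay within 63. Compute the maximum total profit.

74

This is a bounded integer knapsack.
Take 3×N and 5×D: cost 63 ≤ 63, profit 3·8 + 5·10 = 74.
N has the best ratio (8/6) and is taken to its limit of 3; remaining capacity is filled optimally with the others.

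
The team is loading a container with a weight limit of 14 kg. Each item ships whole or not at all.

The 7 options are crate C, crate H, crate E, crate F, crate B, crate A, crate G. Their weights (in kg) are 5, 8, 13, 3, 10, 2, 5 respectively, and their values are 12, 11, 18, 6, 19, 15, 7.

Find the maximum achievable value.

34

Allowing fractional choices, the relaxed optimum would be about 40.6, but items are indivisible.
crate B + crate A: weight 10 + 2 = 12 ≤ 14, value 19 + 15 = 34.
crate C + crate A + crate G: weight 5 + 2 + 5 = 12 ≤ 14, value 12 + 15 + 7 = 34.
The maximum value is 34; one optimal choice is crate B and crate A.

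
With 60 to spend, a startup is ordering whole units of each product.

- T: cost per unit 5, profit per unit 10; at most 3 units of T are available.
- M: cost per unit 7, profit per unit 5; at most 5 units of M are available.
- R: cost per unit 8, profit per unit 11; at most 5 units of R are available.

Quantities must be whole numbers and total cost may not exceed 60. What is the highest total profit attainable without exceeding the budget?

85

This is a bounded integer knapsack.
3×T and 5×R: cost 55 ≤ 60, profit 3·10 + 5·11 = 85.
2×T, 1×M, and 5×R: cost 57 ≤ 60, profit 2·10 + 1·5 + 5·11 = 80.
Best is 85.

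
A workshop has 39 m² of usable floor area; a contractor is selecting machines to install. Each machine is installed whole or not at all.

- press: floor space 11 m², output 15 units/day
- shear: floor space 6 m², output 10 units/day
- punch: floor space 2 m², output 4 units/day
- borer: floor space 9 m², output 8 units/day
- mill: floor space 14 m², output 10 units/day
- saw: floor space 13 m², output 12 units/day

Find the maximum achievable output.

45

This is an integer program with binary decision variables.
Allowing fractional choices, the relaxed optimum would be about 47.2, but machines are indivisible.
press + shear + punch + mill: floor space 11 + 6 + 2 + 14 = 33 ≤ 39, output 15 + 10 + 4 + 10 = 39.
press + shear + punch + saw: floor space 11 + 6 + 2 + 13 = 32 ≤ 39, output 15 + 10 + 4 + 12 = 41.
press + shear + borer + saw: floor space 11 + 6 + 9 + 13 = 39 ≤ 39, output 15 + 10 + 8 + 12 = 45.
Best is press, shear, borer, and saw with total output 45.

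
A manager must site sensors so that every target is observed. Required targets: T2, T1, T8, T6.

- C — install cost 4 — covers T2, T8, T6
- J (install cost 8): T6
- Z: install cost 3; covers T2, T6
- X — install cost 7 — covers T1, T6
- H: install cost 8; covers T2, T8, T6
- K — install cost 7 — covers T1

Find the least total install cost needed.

11

Choose C and X: together they cover T2, T1, T8, T6 — every target.
Total install cost: 4 + 7 = 11.
No cover costs less than 11.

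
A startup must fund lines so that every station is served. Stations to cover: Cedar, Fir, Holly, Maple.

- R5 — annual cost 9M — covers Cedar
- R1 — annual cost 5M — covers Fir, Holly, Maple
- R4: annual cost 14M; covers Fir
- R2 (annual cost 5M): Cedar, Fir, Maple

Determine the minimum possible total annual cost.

Choose R1 and R2: together they cover Cedar, Fir, Holly, Maple — every station.
Total annual cost: 5 + 5 = 10.
No cover costs less than 10.

10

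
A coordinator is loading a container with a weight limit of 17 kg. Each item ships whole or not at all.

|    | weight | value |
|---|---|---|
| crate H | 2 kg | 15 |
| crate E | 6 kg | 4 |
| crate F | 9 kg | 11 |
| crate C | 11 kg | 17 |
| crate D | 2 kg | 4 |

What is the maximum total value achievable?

Take crate H, crate C, and crate D: weight 2 + 11 + 2 = 15 ≤ 17, value 15 + 17 + 4 = 36.
No other feasible combination does better.

36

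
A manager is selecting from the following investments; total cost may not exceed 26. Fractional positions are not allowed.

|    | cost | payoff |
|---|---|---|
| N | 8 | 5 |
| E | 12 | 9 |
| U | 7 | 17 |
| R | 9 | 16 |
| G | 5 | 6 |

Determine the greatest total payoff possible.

U + R + G: cost 7 + 9 + 5 = 21 ≤ 26, payoff 17 + 16 + 6 = 39.
N + U + R: cost 8 + 7 + 9 = 24 ≤ 26, payoff 5 + 17 + 16 = 38.
Best is U, R, and G with total payoff 39.

39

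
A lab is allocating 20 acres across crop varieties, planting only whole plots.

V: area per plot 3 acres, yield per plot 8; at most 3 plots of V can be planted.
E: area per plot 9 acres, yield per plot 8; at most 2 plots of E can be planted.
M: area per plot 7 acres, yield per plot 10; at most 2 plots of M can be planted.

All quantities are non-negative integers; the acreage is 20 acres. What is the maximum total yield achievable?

36

V has the best ratio (8/3); taking only V gives at most 3×8 = 24 (stopped by the supply cap of 3).
Mixing does better — 2×V and 2×M: area 20 ≤ 20, yield 2·8 + 2·10 = 36.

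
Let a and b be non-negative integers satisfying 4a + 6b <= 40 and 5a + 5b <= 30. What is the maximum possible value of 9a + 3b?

(a,b)=(6,0): 4·6+6·0=24≤40, 5·6+5·0=30≤30, objective 54.
(a,b)=(5,1): 4·5+6·1=26≤40, 5·5+5·1=30≤30, objective 48.
Maximum is 54 at (a,b)=(6,0).

54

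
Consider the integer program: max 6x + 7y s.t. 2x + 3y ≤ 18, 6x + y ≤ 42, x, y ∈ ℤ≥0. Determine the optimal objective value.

Relaxing integrality, the LP optimum is 51.00 at (x,y) = (6.75, 1.5), which is not an integer point.
(x,y)=(6,2): 2·6+3·2=18≤18, 6·6+1·2=38≤42, objective 50.
(x,y)=(5,2): 2·5+3·2=16≤18, 6·5+1·2=32≤42, objective 44.
No feasible integer point exceeds 50.

50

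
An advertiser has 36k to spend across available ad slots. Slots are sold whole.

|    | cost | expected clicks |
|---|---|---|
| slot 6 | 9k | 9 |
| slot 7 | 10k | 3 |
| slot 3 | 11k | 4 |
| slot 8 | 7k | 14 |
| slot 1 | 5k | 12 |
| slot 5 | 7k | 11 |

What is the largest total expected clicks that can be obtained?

slot 3 + slot 8 + slot 1 + slot 5: cost 11 + 7 + 5 + 7 = 30 ≤ 36, expected clicks 4 + 14 + 12 + 11 = 41.
slot 6 + slot 8 + slot 1 + slot 5: cost 9 + 7 + 5 + 7 = 28 ≤ 36, expected clicks 9 + 14 + 12 + 11 = 46.
Best is slot 6, slot 8, slot 1, and slot 5 with total expected clicks 46.

46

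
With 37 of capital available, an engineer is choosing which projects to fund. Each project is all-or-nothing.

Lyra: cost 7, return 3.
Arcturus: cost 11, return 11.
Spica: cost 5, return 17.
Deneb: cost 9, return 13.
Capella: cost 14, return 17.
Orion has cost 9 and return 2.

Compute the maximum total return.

50

This is an integer program with binary decision variables.
Take Lyra, Spica, Deneb, and Capella: cost 7 + 5 + 9 + 14 = 35 ≤ 37, return 3 + 17 + 13 + 17 = 50.
No other feasible combination does better.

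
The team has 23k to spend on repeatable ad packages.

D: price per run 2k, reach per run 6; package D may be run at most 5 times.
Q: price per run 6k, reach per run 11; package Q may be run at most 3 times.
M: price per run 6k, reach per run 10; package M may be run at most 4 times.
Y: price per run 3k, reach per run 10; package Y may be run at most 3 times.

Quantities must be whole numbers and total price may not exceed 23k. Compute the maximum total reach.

This is a bounded integer knapsack.
Y has the best ratio (10/3); taking only Y gives at most 3×10 = 30 (stopped by the supply cap of 3).
Mixing does better — 4×D, 1×Q, and 3×Y: price 23 ≤ 23, reach 4·6 + 1·11 + 3·10 = 65.

65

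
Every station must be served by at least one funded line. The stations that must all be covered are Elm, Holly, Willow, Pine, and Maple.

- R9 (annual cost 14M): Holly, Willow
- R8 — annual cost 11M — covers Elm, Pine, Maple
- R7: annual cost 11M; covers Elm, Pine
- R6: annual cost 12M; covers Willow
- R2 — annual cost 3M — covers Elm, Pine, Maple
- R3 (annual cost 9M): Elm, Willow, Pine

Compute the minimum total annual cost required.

17

Choose R9 and R2: together they cover Elm, Holly, Willow, Pine, Maple — every station.
Total annual cost: 14 + 3 = 17.
No cover costs less than 17.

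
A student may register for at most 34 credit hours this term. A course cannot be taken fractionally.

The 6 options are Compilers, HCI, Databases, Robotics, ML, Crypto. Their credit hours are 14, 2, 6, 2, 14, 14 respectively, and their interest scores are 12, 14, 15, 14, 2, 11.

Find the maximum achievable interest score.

Allowing fractional choices, the relaxed optimum would be about 62.9, but courses are indivisible.
Compilers + HCI + Databases + Robotics: credit hours 14 + 2 + 6 + 2 = 24 ≤ 34, interest score 12 + 14 + 15 + 14 = 55.
Compilers + HCI + Robotics + Crypto: credit hours 14 + 2 + 2 + 14 = 32 ≤ 34, interest score 12 + 14 + 14 + 11 = 51.
HCI + Databases + Robotics + Crypto: credit hours 2 + 6 + 2 + 14 = 24 ≤ 34, interest score 14 + 15 + 14 + 11 = 54.
Best is Compilers, HCI, Databases, and Robotics with total interest score 55.

55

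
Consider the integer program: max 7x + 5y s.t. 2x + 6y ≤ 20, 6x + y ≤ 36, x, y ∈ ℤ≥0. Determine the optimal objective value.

(x,y)=(6,0): 2·6+6·0=12≤20, 6·6+1·0=36≤36, objective 42.
(x,y)=(5,1): 2·5+6·1=16≤20, 6·5+1·1=31≤36, objective 40.
(x,y)=(4,2): 2·4+6·2=20≤20, 6·4+1·2=26≤36, objective 38.
(x,y)=(5,0): 2·5+6·0=10≤20, 6·5+1·0=30≤36, objective 35.
Maximum is 42 at (x,y)=(6,0).

42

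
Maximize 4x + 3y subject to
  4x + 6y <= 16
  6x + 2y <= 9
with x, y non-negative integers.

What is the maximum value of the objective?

(x,y)=(1,1): 4·1+6·1=10≤16, 6·1+2·1=8≤9, objective 7.
(x,y)=(0,2): 4·0+6·2=12≤16, 6·0+2·2=4≤9, objective 6.
(x,y)=(1,0): 4·1+6·0=4≤16, 6·1+2·0=6≤9, objective 4.
Maximum is 7 at (x,y)=(1,1).

7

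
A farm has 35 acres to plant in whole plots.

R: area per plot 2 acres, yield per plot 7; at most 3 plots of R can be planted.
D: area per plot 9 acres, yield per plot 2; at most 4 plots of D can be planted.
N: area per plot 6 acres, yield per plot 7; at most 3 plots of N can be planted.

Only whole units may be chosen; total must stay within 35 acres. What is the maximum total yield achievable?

44

R has the best ratio (7/2); taking only R gives at most 3×7 = 21 (stopped by the supply cap of 3).
Mixing does better — 3×R, 1×D, and 3×N: area 33 ≤ 35, yield 3·7 + 1·2 + 3·7 = 44.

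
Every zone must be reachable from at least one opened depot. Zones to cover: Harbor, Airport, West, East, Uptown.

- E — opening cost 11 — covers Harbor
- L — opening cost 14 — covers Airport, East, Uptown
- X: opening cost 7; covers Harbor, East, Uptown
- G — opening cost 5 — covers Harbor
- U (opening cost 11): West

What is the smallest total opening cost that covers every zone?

30

The greedy cost-per-new-zone heuristic would pick X, U, and L for 32, but a cheaper cover exists.
Choose L, G, and U: together they cover Harbor, Airport, West, East, Uptown — every zone.
Total opening cost: 14 + 5 + 11 = 30.
No cover costs less than 30.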